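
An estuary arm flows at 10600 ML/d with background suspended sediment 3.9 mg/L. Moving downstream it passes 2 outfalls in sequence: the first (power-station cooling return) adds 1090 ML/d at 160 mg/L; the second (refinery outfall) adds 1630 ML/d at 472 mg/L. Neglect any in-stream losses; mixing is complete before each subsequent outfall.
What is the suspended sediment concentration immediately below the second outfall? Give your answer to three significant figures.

74.0 mg/L

Outfall 1: combined Q = 11690 ML/d; C = (10600·3.900 + 1090·160.0)/11690 = 18.46 mg/L.
Outfall 2: combined Q = 13320 ML/d; C = (11690·18.46 + 1630·472.0)/13320 = 73.96 mg/L.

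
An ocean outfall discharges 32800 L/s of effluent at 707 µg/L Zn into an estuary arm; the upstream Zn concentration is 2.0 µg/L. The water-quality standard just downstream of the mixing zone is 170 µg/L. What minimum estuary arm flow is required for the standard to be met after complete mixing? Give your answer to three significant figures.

105000 L/s

Set C_mix = 170: (Q·2.000 + 32800·707.0) / (Q + 32800) = 170
→ Q = 32800·(707.0 − 170)/(170 − 2.000) = 104800 L/s.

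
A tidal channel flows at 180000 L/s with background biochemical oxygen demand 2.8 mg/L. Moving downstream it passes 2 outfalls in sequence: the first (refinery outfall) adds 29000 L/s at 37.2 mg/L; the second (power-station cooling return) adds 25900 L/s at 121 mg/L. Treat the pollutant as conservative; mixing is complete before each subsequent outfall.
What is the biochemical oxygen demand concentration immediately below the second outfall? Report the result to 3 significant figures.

Outfall 1: combined Q = 209000 L/s; C = (180000·2.800 + 29000·37.20)/209000 = 7.573 mg/L.
Outfall 2: combined Q = 234900 L/s; C = (209000·7.573 + 25900·121.0)/234900 = 20.08 mg/L.

20.1 mg/L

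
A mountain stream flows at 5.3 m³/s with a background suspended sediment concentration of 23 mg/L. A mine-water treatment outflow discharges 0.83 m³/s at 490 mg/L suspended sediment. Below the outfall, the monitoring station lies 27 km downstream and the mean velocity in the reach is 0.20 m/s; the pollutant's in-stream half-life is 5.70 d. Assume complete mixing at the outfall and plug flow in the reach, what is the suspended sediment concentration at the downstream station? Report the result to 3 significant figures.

71.3 mg/L

Conservation of mass: C = (5.300·23.00 + 0.8300·490.0) / 6.130 = 528.6/6.130 = 86.23 mg/L.
Travel time t = 27·1000 / 0.20 = 135000 s = 37.50 h.
Half-life 5.70 d → k = ln 2 / 5.70 = 0.1216 d⁻¹.
Applying C = C₀e^(−kt): 86.23 × 0.8270 = 71.31 mg/L.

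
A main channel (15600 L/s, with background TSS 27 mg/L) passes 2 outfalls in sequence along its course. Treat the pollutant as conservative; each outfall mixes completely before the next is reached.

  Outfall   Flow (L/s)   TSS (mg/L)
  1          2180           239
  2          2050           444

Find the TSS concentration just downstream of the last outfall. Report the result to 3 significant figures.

93.4 mg/L

Below outfall 1: Q → 17780 L/s, C = (15600·27.00 + 2180·239.0)/17780 = 52.99 mg/L.
Below outfall 2: Q → 19830 L/s, C = (17780·52.99 + 2050·444.0)/19830 = 93.42 mg/L.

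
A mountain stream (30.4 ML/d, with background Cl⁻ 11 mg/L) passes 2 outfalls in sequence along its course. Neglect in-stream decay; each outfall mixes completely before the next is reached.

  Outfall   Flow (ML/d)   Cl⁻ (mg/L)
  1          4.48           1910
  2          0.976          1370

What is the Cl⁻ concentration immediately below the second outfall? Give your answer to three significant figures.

285 mg/L

After outfall 1: Q = 30.40 + 4.480 = 34.88 ML/d; C = (30.40·11.00 + 4.480·1910)/34.88 = 254.9 mg/L.
After outfall 2: Q = 34.88 + 0.9760 = 35.86 ML/d; C = (34.88·254.9 + 0.9760·1370)/35.86 = 285.3 mg/L.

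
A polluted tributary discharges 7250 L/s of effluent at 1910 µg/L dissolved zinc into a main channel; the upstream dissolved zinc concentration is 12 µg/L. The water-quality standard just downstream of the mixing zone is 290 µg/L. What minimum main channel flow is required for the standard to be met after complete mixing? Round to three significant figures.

Set C_mix = 290: (Q·12.00 + 7250·1910) / (Q + 7250) = 290
→ Q = 7250·(1910 − 290)/(290 − 12.00) = 42250 L/s.

42200 L/s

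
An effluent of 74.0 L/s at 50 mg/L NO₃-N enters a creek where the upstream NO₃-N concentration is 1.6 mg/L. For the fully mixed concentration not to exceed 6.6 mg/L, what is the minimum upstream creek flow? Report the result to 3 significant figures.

Set C_mix = 6.6: (Q·1.600 + 74.00·50.00) / (Q + 74.00) = 6.6
→ Q = 74.00·(50.00 − 6.6)/(6.6 − 1.600) = 642.3 L/s.

642 L/s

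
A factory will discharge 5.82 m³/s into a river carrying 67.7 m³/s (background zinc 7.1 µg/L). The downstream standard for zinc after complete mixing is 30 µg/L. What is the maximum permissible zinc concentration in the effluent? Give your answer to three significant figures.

296 µg/L

At the limit, (Qr·Cr + Qe·Cₑ)/(Qr + Qe) = 30:
Cₑ = (73.52·30 − 67.70·7.100) / 5.820 = 296.4 µg/L.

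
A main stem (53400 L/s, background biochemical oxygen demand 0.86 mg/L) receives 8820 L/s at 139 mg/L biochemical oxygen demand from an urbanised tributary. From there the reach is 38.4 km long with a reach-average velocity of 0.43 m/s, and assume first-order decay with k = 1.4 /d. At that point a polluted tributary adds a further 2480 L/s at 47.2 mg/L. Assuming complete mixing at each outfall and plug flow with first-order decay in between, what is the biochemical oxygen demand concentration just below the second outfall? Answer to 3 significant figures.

Conservation of mass: C = (53400·0.8600 + 8820·139.0) / 62220 = 1272000/62220 = 20.44 mg/L; combined flow 62220 L/s.
Travel time t = 38.4·1000 / 0.43 = 89300 s = 24.81 h.
Applying C = C₀e^(−kt): 20.44 × 0.2353 = 4.809 mg/L.
Second outfall: C = (62220·4.809 + 2480·47.20)/64700 = 6.434 mg/L.

6.43 mg/L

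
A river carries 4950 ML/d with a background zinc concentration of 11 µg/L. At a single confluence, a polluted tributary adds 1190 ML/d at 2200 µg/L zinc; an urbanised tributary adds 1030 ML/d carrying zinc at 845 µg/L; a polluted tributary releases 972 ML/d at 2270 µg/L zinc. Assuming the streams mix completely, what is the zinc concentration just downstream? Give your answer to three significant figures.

706 µg/L

Mass balance: C = (4950·11.00 + 1190·2200 + 1030·845.0 + 972.0·2270) / 8142 = 5749000/8142 = 706.1 µg/L.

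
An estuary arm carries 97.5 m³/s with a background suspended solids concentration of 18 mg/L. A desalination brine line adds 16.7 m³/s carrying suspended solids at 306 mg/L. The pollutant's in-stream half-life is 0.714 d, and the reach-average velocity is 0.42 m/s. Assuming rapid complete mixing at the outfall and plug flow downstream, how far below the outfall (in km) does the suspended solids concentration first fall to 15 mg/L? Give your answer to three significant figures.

Mass balance: C = (97.50·18.00 + 16.70·306.0) / 114.2 = 6865/114.2 = 60.12 mg/L.
Half-life 0.714 d → k = ln 2 / 0.714 = 0.9708 d⁻¹.
Set 60.12·exp(−k·t) = 15 → t = ln(60.12/15)/k = 123600 s = 34.32 h.
Distance = v·t = 0.42·123600 = 51890 m = 51.89 km.

51.9 km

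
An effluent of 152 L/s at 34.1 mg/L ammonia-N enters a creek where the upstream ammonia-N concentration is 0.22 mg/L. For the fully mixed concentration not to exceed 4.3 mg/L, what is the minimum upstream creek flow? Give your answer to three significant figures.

1110 L/s

Set C_mix = 4.3: (Q·0.2200 + 152.0·34.10) / (Q + 152.0) = 4.3
→ Q = 152.0·(34.10 − 4.3)/(4.3 − 0.2200) = 1110 L/s.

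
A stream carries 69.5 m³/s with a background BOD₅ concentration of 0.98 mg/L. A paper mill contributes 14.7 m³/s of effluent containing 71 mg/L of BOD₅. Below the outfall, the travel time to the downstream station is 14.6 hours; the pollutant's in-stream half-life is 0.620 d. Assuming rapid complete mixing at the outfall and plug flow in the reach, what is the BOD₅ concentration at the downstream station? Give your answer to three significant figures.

6.69 mg/L

Mass balance: C = (69.50·0.9800 + 14.70·71.00) / 84.20 = 1112/84.20 = 13.20 mg/L.
Half-life 0.620 d → k = ln 2 / 0.620 = 1.118 d⁻¹.
Applying C = C₀e^(−kt): 13.20 × 0.5066 = 6.689 mg/L.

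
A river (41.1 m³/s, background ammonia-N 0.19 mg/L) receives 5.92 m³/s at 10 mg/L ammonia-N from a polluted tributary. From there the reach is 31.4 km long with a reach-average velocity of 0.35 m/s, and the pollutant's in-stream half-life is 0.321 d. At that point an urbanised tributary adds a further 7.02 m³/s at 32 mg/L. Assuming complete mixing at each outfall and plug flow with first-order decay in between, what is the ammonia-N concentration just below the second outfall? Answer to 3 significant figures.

4.29 mg/L

Mixed concentration C = ΣQC/ΣQ = (41.10·0.1900 + 5.920·10.00) / 47.02 = 67.01/47.02 = 1.425 mg/L; combined flow 47.02 m³/s.
Travel time t = 31.4·1000 / 0.35 = 89710 s = 24.92 h.
Half-life 0.321 d → k = ln 2 / 0.321 = 2.159 d⁻¹.
Applying C = C₀e^(−kt): 1.425 × 0.1062 = 0.1514 mg/L.
At the second outfall, C = (47.02·0.1514 + 7.020·32.00) / (47.02 + 7.020) = 4.289 mg/L.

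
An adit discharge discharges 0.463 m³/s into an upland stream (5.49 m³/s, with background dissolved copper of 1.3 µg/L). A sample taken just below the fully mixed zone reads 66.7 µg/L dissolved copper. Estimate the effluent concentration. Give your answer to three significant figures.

Mass balance: 5.490·1.300 + 0.4630·Cₑ = 5.953·66.70
→ Cₑ = (5.953·66.70 − 5.490·1.300) / 0.4630 = 842.2 µg/L.

842 µg/L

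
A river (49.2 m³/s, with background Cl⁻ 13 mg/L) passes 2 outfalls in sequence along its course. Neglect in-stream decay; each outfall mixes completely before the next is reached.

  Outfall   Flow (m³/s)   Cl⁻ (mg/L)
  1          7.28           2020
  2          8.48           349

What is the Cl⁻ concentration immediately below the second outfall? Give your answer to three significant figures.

282 mg/L

Outfall 1: combined Q = 56.48 m³/s; C = (49.20·13.00 + 7.280·2020)/56.48 = 271.7 mg/L.
Outfall 2: combined Q = 64.96 m³/s; C = (56.48·271.7 + 8.480·349.0)/64.96 = 281.8 mg/L.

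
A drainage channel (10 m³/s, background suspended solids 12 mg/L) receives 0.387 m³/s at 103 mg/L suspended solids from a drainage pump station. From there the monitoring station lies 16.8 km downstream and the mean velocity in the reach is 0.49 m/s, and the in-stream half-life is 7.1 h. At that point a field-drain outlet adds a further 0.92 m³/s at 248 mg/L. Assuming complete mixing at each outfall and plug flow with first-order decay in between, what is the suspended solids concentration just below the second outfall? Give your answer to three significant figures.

25.8 mg/L

Mass balance: C = (10.00·12.00 + 0.3870·103.0) / 10.39 = 159.9/10.39 = 15.39 mg/L; combined flow 10.39 m³/s.
Travel time t = 16.8·1000 / 0.49 = 34290 s = 9.524 h.
Half-life 7.1 h → k = ln 2 / 7.1 = 0.09763 h⁻¹ = 2.343 d⁻¹.
Decay over the reach: 15.39·exp(−kt) = 15.39·0.3946 = 6.074 mg/L.
Second outfall: C = (10.39·6.074 + 0.9200·248.0)/11.31 = 25.76 mg/L.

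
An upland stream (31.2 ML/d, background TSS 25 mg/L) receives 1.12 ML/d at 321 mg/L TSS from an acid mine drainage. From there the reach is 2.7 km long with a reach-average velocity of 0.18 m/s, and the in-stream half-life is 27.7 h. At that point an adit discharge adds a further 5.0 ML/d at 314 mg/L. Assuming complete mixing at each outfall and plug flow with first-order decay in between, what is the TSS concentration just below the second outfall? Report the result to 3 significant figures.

69.6 mg/L

Mixed concentration C = ΣQC/ΣQ = (31.20·25.00 + 1.120·321.0) / 32.32 = 1140/32.32 = 35.26 mg/L; combined flow 32.32 ML/d.
Travel time t = 2.7·1000 / 0.18 = 15000 s = 4.167 h.
Half-life 27.7 h → k = ln 2 / 27.7 = 0.02502 h⁻¹ = 0.6006 d⁻¹.
First-order decay: C = 35.26·exp(−k·t) = 35.26·0.9010 = 31.77 mg/L.
Second outfall: C = (32.32·31.77 + 5.000·314.0)/37.32 = 69.58 mg/L.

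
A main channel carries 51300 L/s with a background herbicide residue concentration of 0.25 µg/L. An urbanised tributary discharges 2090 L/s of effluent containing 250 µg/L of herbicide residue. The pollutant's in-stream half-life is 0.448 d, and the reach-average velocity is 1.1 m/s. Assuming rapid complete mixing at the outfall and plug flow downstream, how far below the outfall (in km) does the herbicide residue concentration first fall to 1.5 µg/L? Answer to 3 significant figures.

Flow-weighted average: C = (51300·0.2500 + 2090·250.0) / 53390 = 535300/53390 = 10.03 µg/L.
Half-life 0.448 d → k = ln 2 / 0.448 = 1.547 d⁻¹.
Set 10.03·exp(−k·t) = 1.5 → t = ln(10.03/1.5)/k = 106100 s = 29.47 h.
Distance = v·t = 1.1·106100 = 116700 m = 116.7 km.

117 km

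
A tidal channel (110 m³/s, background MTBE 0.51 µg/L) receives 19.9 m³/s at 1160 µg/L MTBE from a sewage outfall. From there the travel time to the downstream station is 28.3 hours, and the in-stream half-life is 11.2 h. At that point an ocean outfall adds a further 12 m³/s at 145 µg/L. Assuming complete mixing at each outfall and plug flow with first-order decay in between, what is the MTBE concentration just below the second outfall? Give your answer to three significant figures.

40.6 µg/L

Conservation of mass: C = (110.0·0.5100 + 19.90·1160) / 129.9 = 23140/129.9 = 178.1 µg/L; combined flow 129.9 m³/s.
Half-life 11.2 h → k = ln 2 / 11.2 = 0.06189 h⁻¹ = 1.485 d⁻¹.
Applying C = C₀e^(−kt): 178.1 × 0.1735 = 30.91 µg/L.
At the second outfall, C = (129.9·30.91 + 12.00·145.0) / (129.9 + 12.00) = 40.56 µg/L.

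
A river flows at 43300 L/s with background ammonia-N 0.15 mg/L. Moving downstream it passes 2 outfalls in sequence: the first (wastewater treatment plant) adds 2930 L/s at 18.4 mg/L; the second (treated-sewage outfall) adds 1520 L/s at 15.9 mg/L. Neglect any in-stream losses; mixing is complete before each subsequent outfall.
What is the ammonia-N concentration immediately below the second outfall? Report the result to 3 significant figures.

1.77 mg/L

Outfall 1: combined Q = 46230 L/s; C = (43300·0.1500 + 2930·18.40)/46230 = 1.307 mg/L.
Outfall 2: combined Q = 47750 L/s; C = (46230·1.307 + 1520·15.90)/47750 = 1.771 mg/L.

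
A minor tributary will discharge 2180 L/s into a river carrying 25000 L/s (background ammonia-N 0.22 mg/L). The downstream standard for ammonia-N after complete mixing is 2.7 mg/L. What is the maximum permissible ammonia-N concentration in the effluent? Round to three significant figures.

At the limit, (Qr·Cr + Qe·Cₑ)/(Qr + Qe) = 2.7:
Cₑ = (27180·2.7 − 25000·0.2200) / 2180 = 31.14 mg/L.

31.1 mg/L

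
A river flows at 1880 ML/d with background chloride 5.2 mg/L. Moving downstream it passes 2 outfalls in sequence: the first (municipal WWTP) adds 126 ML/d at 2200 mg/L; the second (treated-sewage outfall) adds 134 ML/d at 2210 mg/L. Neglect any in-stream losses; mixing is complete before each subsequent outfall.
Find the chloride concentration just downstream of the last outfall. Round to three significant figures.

272 mg/L

Below outfall 1: Q → 2006 ML/d, C = (1880·5.200 + 126.0·2200)/2006 = 143.1 mg/L.
Below outfall 2: Q → 2140 ML/d, C = (2006·143.1 + 134.0·2210)/2140 = 272.5 mg/L.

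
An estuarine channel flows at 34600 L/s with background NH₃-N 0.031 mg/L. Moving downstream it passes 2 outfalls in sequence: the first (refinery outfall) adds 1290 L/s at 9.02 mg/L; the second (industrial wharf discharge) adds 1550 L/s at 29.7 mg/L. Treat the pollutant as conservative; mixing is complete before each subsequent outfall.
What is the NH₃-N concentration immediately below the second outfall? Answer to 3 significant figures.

1.57 mg/L

Outfall 1: combined Q = 35890 L/s; C = (34600·0.03100 + 1290·9.020)/35890 = 0.3541 mg/L.
Outfall 2: combined Q = 37440 L/s; C = (35890·0.3541 + 1550·29.70)/37440 = 1.569 mg/L.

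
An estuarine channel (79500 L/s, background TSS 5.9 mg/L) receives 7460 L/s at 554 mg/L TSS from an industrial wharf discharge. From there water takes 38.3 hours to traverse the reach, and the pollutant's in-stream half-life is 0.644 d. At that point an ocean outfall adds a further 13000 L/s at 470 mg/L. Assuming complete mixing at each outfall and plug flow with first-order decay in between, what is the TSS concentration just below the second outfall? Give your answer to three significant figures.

69.4 mg/L

Mixed concentration C = ΣQC/ΣQ = (79500·5.900 + 7460·554.0) / 86960 = 4602000/86960 = 52.92 mg/L; combined flow 86960 L/s.
Half-life 0.644 d → k = ln 2 / 0.644 = 1.076 d⁻¹.
First-order decay: C = 52.92·exp(−k·t) = 52.92·0.1795 = 9.499 mg/L.
Second outfall: C = (86960·9.499 + 13000·470.0)/99960 = 69.39 mg/L.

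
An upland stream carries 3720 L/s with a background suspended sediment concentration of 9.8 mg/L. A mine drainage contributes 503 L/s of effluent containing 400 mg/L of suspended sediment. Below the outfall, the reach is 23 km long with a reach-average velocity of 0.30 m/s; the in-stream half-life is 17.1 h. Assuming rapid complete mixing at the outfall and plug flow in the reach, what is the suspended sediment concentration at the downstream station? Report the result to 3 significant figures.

Flow-weighted average: C = (3720·9.800 + 503.0·400.0) / 4223 = 237700/4223 = 56.28 mg/L.
Travel time t = 23·1000 / 0.30 = 76670 s = 21.30 h.
Half-life 17.1 h → k = ln 2 / 17.1 = 0.04053 h⁻¹ = 0.9728 d⁻¹.
Decay over the reach: 56.28·exp(−kt) = 56.28·0.4218 = 23.74 mg/L.

23.7 mg/L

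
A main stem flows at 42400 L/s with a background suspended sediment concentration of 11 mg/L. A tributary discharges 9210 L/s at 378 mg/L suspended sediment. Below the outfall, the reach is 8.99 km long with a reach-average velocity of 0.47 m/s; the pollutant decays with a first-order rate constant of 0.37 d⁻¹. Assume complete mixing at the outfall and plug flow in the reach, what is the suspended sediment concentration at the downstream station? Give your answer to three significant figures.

Flow-weighted average: C = (42400·11.00 + 9210·378.0) / 51610 = 3948000/51610 = 76.49 mg/L.
Travel time t = 8.99·1000 / 0.47 = 19130 s = 5.313 h.
After decay, C = 76.49 × e^(−kt) = 76.49 × 0.9214 = 70.48 mg/L.

70.5 mg/L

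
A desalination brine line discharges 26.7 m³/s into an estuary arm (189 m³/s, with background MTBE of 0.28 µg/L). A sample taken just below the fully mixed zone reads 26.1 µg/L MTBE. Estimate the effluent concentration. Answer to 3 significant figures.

Mass balance: 189.0·0.2800 + 26.70·Cₑ = 215.7·26.10
→ Cₑ = (215.7·26.10 − 189.0·0.2800) / 26.70 = 208.9 µg/L.

209 µg/L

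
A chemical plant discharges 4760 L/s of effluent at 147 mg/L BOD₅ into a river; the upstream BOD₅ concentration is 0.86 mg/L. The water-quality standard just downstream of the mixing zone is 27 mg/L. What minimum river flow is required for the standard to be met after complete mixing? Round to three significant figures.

Set C_mix = 27: (Q·0.8600 + 4760·147.0) / (Q + 4760) = 27
→ Q = 4760·(147.0 − 27)/(27 − 0.8600) = 21850 L/s.

21900 L/s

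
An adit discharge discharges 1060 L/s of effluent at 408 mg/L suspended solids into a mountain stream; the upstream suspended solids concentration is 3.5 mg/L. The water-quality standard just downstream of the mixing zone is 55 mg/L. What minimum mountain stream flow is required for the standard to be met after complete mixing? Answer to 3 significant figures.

Set C_mix = 55: (Q·3.500 + 1060·408.0) / (Q + 1060) = 55
→ Q = 1060·(408.0 − 55)/(55 − 3.500) = 7266 L/s.

7270 L/s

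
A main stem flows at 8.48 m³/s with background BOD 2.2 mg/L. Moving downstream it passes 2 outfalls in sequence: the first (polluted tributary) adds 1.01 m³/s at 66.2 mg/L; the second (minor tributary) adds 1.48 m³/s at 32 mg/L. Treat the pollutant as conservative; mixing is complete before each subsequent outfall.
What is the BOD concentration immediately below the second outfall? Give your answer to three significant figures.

Outfall 1: combined Q = 9.490 m³/s; C = (8.480·2.200 + 1.010·66.20)/9.490 = 9.011 mg/L.
Outfall 2: combined Q = 10.97 m³/s; C = (9.490·9.011 + 1.480·32.00)/10.97 = 12.11 mg/L.

12.1 mg/L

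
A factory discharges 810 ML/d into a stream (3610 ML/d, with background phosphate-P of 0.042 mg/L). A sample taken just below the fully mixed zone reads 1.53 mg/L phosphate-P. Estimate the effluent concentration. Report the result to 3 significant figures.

Mass balance: 3610·0.04200 + 810.0·Cₑ = 4420·1.530
→ Cₑ = (4420·1.530 − 3610·0.04200) / 810.0 = 8.162 mg/L.

8.16 mg/L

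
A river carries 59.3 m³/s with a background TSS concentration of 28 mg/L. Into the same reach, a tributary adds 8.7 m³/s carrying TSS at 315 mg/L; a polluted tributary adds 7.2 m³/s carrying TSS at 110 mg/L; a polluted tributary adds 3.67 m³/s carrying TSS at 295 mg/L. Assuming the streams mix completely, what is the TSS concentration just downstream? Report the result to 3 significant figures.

After mixing, C = (59.30·28.00 + 8.700·315.0 + 7.200·110.0 + 3.670·295.0) / 78.87 = 6276/78.87 = 79.57 mg/L.

79.6 mg/L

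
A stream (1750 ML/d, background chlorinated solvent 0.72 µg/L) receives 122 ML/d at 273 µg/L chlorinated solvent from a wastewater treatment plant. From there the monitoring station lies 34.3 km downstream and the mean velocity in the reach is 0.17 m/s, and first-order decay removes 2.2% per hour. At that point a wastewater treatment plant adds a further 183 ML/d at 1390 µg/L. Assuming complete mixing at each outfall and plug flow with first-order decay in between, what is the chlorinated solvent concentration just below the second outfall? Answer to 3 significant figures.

129 µg/L

Flow-weighted average: C = (1750·0.7200 + 122.0·273.0) / 1872 = 34570/1872 = 18.46 µg/L; combined flow 1872 ML/d.
Travel time t = 34.3·1000 / 0.17 = 201800 s = 56.05 h.
2.2%/h lost → k = −ln(1 − 0.022) = 0.02225 h⁻¹.
Decay over the reach: 18.46·exp(−kt) = 18.46·0.2874 = 5.307 µg/L.
Second outfall: C = (1872·5.307 + 183.0·1390)/2055 = 128.6 µg/L.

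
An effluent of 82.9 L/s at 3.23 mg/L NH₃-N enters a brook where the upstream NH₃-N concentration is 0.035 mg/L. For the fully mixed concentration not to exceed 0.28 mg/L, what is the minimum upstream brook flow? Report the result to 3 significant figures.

998 L/s

Set C_mix = 0.28: (Q·0.03500 + 82.90·3.230) / (Q + 82.90) = 0.28
→ Q = 82.90·(3.230 − 0.28)/(0.28 − 0.03500) = 998.2 L/s.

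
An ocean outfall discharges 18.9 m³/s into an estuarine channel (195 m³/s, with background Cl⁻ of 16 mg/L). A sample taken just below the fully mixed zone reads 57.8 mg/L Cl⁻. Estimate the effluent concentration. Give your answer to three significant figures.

489 mg/L

Mass balance: 195.0·16.00 + 18.90·Cₑ = 213.9·57.80
→ Cₑ = (213.9·57.80 − 195.0·16.00) / 18.90 = 489.1 mg/L.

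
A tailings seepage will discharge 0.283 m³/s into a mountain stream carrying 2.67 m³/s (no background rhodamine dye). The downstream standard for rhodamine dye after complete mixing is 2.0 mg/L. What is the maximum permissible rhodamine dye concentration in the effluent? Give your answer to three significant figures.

20.9 mg/L

At the limit, (Qr·Cr + Qe·Cₑ)/(Qr + Qe) = 2.0:
Cₑ = (2.953·2.0 − 2.670·0) / 0.2830 = 20.87 mg/L.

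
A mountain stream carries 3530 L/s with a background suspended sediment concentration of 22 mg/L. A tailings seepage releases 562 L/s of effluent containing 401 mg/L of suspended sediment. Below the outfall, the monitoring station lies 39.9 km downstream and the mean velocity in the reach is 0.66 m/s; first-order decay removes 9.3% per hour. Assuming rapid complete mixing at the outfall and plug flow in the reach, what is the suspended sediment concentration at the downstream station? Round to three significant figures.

Mass balance: C = (3530·22.00 + 562.0·401.0) / 4092 = 303000/4092 = 74.05 mg/L.
Travel time t = 39.9·1000 / 0.66 = 60450 s = 16.79 h.
9.3%/h lost → k = −ln(1 − 0.093) = 0.09761 h⁻¹.
Applying C = C₀e^(−kt): 74.05 × 0.1941 = 14.38 mg/L.

14.4 mg/L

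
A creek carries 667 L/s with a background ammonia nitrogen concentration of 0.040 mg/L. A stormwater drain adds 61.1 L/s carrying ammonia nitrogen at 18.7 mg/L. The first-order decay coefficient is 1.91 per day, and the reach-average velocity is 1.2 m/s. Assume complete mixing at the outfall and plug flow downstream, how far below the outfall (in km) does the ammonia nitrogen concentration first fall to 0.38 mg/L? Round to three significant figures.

78.2 km

After mixing, C = (667.0·0.04000 + 61.10·18.70) / 728.1 = 1169/728.1 = 1.606 mg/L.
Set 1.606·exp(−k·t) = 0.38 → t = ln(1.606/0.38)/k = 65200 s = 18.11 h.
Distance = v·t = 1.2·65200 = 78240 m = 78.24 km.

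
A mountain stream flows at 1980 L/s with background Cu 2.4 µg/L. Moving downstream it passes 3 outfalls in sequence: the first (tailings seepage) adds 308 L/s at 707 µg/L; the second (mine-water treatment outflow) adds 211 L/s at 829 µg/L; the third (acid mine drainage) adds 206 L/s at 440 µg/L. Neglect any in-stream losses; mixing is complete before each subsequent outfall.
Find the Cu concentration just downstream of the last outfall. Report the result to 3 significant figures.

180 µg/L

After outfall 1: Q = 1980 + 308.0 = 2288 L/s; C = (1980·2.400 + 308.0·707.0)/2288 = 97.25 µg/L.
After outfall 2: Q = 2288 + 211.0 = 2499 L/s; C = (2288·97.25 + 211.0·829.0)/2499 = 159.0 µg/L.
After outfall 3: Q = 2499 + 206.0 = 2705 L/s; C = (2499·159.0 + 206.0·440.0)/2705 = 180.4 µg/L.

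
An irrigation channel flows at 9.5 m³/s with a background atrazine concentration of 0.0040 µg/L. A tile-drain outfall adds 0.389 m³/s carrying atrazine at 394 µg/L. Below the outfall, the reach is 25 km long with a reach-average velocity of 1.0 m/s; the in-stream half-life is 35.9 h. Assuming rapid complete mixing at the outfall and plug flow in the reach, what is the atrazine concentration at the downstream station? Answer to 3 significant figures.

Mixed concentration C = ΣQC/ΣQ = (9.500·0.004000 + 0.3890·394.0) / 9.889 = 153.3/9.889 = 15.50 µg/L.
Travel time t = 25·1000 / 1.0 = 25000 s = 6.944 h.
Half-life 35.9 h → k = ln 2 / 35.9 = 0.01931 h⁻¹ = 0.4634 d⁻¹.
Applying C = C₀e^(−kt): 15.50 × 0.8745 = 13.56 µg/L.

13.6 µg/L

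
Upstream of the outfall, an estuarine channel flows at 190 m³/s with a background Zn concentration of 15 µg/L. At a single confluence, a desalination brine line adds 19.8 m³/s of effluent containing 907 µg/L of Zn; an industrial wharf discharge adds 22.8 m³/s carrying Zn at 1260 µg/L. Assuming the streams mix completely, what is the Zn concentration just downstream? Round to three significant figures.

213 µg/L

Mass balance: C = (190.0·15.00 + 19.80·907.0 + 22.80·1260) / 232.6 = 49540/232.6 = 213.0 µg/L.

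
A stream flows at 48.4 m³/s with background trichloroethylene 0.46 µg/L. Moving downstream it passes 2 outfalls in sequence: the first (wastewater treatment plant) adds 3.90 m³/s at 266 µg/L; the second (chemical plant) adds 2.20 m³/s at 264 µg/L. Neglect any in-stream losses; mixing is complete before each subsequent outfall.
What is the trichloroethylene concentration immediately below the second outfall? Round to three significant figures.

30.1 µg/L

After outfall 1: Q = 48.40 + 3.900 = 52.30 m³/s; C = (48.40·0.4600 + 3.900·266.0)/52.30 = 20.26 µg/L.
After outfall 2: Q = 52.30 + 2.200 = 54.50 m³/s; C = (52.30·20.26 + 2.200·264.0)/54.50 = 30.10 µg/L.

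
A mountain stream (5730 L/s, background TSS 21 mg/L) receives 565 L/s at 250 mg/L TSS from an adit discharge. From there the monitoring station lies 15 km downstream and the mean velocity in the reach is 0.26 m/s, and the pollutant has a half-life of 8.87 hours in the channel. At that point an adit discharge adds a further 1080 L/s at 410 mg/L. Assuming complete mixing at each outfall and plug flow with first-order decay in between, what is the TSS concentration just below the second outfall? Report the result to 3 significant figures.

70.2 mg/L

Conservation of mass: C = (5730·21.00 + 565.0·250.0) / 6295 = 261600/6295 = 41.55 mg/L; combined flow 6295 L/s.
Travel time t = 15·1000 / 0.26 = 57690 s = 16.03 h.
Half-life 8.87 h → k = ln 2 / 8.87 = 0.07815 h⁻¹ = 1.875 d⁻¹.
Decay over the reach: 41.55·exp(−kt) = 41.55·0.2858 = 11.88 mg/L.
At the second outfall, C = (6295·11.88 + 1080·410.0) / (6295 + 1080) = 70.18 mg/L.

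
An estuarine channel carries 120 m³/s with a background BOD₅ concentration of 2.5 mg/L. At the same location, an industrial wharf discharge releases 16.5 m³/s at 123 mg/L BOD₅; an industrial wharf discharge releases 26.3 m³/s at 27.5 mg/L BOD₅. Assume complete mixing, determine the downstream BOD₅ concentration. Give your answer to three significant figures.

18.8 mg/L

Mass balance: C = (120.0·2.500 + 16.50·123.0 + 26.30·27.50) / 162.8 = 3053/162.8 = 18.75 mg/L.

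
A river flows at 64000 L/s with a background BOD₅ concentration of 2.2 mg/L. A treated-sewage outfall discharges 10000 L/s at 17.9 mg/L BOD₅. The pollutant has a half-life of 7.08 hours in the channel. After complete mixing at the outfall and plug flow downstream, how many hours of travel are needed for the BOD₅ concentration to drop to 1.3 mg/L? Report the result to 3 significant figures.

12.3 h

Mass balance: C = (64000·2.200 + 10000·17.90) / 74000 = 319800/74000 = 4.322 mg/L.
Half-life 7.08 h → k = ln 2 / 7.08 = 0.09790 h⁻¹ = 2.350 d⁻¹.
4.322·exp(−k·t) = 1.3 → t = ln(4.322/1.3)/k = 44170 s = 12.27 h.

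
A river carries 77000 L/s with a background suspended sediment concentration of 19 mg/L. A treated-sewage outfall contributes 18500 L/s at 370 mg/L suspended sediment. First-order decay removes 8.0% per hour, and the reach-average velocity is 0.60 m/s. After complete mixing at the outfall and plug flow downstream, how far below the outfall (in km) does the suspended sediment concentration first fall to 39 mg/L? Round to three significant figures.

20.8 km

Mass balance: C = (77000·19.00 + 18500·370.0) / 95500 = 8308000/95500 = 86.99 mg/L.
8.0%/h lost → k = −ln(1 − 0.08) = 0.08338 h⁻¹.
Set 86.99·exp(−k·t) = 39 → t = ln(86.99/39)/k = 34640 s = 9.622 h.
Distance = v·t = 0.60·34640 = 20780 m = 20.78 km.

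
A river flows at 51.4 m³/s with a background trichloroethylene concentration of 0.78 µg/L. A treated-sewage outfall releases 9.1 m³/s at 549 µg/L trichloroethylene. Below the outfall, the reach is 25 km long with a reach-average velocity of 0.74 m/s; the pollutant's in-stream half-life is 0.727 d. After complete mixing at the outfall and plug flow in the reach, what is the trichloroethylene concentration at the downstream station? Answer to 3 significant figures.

57.3 µg/L

Flow-weighted average: C = (51.40·0.7800 + 9.100·549.0) / 60.50 = 5036/60.50 = 83.24 µg/L.
Travel time t = 25·1000 / 0.74 = 33780 s = 9.384 h.
Half-life 0.727 d → k = ln 2 / 0.727 = 0.9534 d⁻¹.
First-order decay: C = 83.24·exp(−k·t) = 83.24·0.6888 = 57.34 µg/L.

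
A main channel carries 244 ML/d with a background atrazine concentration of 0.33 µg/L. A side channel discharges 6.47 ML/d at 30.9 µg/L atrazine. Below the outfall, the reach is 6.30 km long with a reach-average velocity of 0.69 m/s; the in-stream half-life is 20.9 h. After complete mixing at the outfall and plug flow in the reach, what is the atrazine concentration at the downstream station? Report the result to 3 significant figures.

Mass balance: C = (244.0·0.3300 + 6.470·30.90) / 250.5 = 280.4/250.5 = 1.120 µg/L.
Travel time t = 6.30·1000 / 0.69 = 9130 s = 2.536 h.
Half-life 20.9 h → k = ln 2 / 20.9 = 0.03316 h⁻¹ = 0.7960 d⁻¹.
First-order decay: C = 1.120·exp(−k·t) = 1.120·0.9193 = 1.029 µg/L.

1.03 µg/L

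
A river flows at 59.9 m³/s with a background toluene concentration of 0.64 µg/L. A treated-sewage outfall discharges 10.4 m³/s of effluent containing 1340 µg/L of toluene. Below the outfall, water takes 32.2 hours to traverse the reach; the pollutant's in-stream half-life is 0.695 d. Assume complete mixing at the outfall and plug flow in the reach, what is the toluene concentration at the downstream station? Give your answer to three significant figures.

Mass balance: C = (59.90·0.6400 + 10.40·1340) / 70.30 = 13970/70.30 = 198.8 µg/L.
Half-life 0.695 d → k = ln 2 / 0.695 = 0.9973 d⁻¹.
After decay, C = 198.8 × e^(−kt) = 198.8 × 0.2623 = 52.15 µg/L.

52.1 µg/L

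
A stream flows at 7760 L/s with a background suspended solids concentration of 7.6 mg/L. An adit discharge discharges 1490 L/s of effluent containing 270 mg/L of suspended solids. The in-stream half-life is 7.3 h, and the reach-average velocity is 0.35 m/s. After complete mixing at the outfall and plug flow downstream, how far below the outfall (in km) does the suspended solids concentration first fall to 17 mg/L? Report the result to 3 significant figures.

Conservation of mass: C = (7760·7.600 + 1490·270.0) / 9250 = 461300/9250 = 49.87 mg/L.
Half-life 7.3 h → k = ln 2 / 7.3 = 0.09495 h⁻¹ = 2.279 d⁻¹.
Set 49.87·exp(−k·t) = 17 → t = ln(49.87/17)/k = 40800 s = 11.33 h.
Distance = v·t = 0.35·40800 = 14280 m = 14.28 km.

14.3 km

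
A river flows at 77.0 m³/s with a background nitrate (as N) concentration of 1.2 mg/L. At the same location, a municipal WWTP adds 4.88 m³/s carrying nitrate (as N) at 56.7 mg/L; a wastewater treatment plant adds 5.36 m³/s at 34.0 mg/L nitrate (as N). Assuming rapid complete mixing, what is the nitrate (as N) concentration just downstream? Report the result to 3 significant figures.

Flow-weighted average: C = (77.00·1.200 + 4.880·56.70 + 5.360·34.00) / 87.24 = 551.3/87.24 = 6.320 mg/L.

6.32 mg/L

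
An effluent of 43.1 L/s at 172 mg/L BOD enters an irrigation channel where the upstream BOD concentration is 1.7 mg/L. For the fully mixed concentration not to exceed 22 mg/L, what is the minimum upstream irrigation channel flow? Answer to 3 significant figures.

Set C_mix = 22: (Q·1.700 + 43.10·172.0) / (Q + 43.10) = 22
→ Q = 43.10·(172.0 − 22)/(22 − 1.700) = 318.5 L/s.

318 L/s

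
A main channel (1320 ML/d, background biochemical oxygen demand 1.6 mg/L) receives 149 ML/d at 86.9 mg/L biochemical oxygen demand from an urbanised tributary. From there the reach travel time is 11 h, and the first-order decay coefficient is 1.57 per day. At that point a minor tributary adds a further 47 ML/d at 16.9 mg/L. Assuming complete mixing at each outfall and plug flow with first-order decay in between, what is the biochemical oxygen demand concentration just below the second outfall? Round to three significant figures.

5.36 mg/L

Mixed concentration C = ΣQC/ΣQ = (1320·1.600 + 149.0·86.90) / 1469 = 15060/1469 = 10.25 mg/L; combined flow 1469 ML/d.
First-order decay: C = 10.25·exp(−k·t) = 10.25·0.4870 = 4.992 mg/L.
Second outfall: C = (1469·4.992 + 47.00·16.90)/1516 = 5.361 mg/L.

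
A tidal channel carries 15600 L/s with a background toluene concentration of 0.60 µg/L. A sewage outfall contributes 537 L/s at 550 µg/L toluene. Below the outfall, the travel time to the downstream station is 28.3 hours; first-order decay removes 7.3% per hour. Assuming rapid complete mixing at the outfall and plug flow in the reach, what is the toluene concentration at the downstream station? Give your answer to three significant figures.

Conservation of mass: C = (15600·0.6000 + 537.0·550.0) / 16140 = 304700/16140 = 18.88 µg/L.
7.3%/h lost → k = −ln(1 − 0.073) = 0.07580 h⁻¹.
After decay, C = 18.88 × e^(−kt) = 18.88 × 0.1170 = 2.210 µg/L.

2.21 µg/L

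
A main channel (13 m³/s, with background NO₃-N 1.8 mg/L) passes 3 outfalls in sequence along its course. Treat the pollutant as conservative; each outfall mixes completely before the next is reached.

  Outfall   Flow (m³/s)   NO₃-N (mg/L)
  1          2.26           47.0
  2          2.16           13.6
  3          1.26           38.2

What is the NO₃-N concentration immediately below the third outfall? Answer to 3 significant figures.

Outfall 1: combined Q = 15.26 m³/s; C = (13.00·1.800 + 2.260·47.00)/15.26 = 8.494 mg/L.
Outfall 2: combined Q = 17.42 m³/s; C = (15.26·8.494 + 2.160·13.60)/17.42 = 9.127 mg/L.
Outfall 3: combined Q = 18.68 m³/s; C = (17.42·9.127 + 1.260·38.20)/18.68 = 11.09 mg/L.

11.1 mg/L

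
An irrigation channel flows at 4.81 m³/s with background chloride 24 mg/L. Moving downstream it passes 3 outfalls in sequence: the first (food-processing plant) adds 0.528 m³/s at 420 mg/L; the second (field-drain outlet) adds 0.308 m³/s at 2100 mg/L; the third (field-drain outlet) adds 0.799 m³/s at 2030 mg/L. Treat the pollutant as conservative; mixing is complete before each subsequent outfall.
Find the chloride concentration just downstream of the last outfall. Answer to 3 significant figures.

After outfall 1: Q = 4.810 + 0.5280 = 5.338 m³/s; C = (4.810·24.00 + 0.5280·420.0)/5.338 = 63.17 mg/L.
After outfall 2: Q = 5.338 + 0.3080 = 5.646 m³/s; C = (5.338·63.17 + 0.3080·2100)/5.646 = 174.3 mg/L.
After outfall 3: Q = 5.646 + 0.7990 = 6.445 m³/s; C = (5.646·174.3 + 0.7990·2030)/6.445 = 404.3 mg/L.

404 mg/L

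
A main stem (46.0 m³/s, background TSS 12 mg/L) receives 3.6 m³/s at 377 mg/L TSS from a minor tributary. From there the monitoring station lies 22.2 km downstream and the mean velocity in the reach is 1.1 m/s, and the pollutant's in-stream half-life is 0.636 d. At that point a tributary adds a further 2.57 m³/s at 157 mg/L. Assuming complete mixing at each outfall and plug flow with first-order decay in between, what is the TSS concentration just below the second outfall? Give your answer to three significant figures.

Mixed concentration C = ΣQC/ΣQ = (46.00·12.00 + 3.600·377.0) / 49.60 = 1909/49.60 = 38.49 mg/L; combined flow 49.60 m³/s.
Travel time t = 22.2·1000 / 1.1 = 20180 s = 5.606 h.
Half-life 0.636 d → k = ln 2 / 0.636 = 1.090 d⁻¹.
First-order decay: C = 38.49·exp(−k·t) = 38.49·0.7752 = 29.84 mg/L.
Second outfall: C = (49.60·29.84 + 2.570·157.0)/52.17 = 36.10 mg/L.

36.1 mg/L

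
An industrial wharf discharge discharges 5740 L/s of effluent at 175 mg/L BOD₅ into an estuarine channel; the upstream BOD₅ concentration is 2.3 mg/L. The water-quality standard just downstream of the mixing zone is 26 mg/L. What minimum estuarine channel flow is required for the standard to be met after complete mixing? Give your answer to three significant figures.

36100 L/s

Set C_mix = 26: (Q·2.300 + 5740·175.0) / (Q + 5740) = 26
→ Q = 5740·(175.0 − 26)/(26 − 2.300) = 36090 L/s.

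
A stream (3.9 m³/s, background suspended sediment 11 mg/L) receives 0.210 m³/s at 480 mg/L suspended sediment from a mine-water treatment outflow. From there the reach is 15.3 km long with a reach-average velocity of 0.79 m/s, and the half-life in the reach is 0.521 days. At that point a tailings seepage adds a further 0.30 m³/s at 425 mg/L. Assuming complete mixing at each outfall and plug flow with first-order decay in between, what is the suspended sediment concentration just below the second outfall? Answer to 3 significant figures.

53.1 mg/L

Mass balance: C = (3.900·11.00 + 0.2100·480.0) / 4.110 = 143.7/4.110 = 34.96 mg/L; combined flow 4.110 m³/s.
Travel time t = 15.3·1000 / 0.79 = 19370 s = 5.380 h.
Half-life 0.521 d → k = ln 2 / 0.521 = 1.330 d⁻¹.
After decay, C = 34.96 × e^(−kt) = 34.96 × 0.7421 = 25.95 mg/L.
At the second outfall, C = (4.110·25.95 + 0.3000·425.0) / (4.110 + 0.3000) = 53.09 mg/L.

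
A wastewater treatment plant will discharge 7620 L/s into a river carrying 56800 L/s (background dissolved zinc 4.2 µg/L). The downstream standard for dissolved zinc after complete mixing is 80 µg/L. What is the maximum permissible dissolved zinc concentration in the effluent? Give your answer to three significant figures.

645 µg/L

At the limit, (Qr·Cr + Qe·Cₑ)/(Qr + Qe) = 80:
Cₑ = (64420·80 − 56800·4.200) / 7620 = 645.0 µg/L.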